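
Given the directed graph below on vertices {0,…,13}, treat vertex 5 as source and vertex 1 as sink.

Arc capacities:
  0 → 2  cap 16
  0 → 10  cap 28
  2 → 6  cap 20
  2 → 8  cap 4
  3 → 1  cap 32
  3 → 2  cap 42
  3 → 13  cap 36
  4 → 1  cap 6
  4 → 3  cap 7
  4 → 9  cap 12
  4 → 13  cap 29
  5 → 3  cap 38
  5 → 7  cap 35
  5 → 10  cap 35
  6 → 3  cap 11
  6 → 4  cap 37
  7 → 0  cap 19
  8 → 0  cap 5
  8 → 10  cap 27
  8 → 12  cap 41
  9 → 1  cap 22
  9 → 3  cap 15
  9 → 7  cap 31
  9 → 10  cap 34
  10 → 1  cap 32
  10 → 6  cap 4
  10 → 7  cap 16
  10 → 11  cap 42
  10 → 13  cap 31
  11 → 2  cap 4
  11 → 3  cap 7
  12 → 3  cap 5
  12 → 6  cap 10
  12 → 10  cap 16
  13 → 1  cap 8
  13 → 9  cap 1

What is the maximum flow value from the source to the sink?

Maximum flow value: 91

augment #1: 5→3→1 bottleneck 32, total now 32
augment #2: 5→10→1 bottleneck 32, total now 64
augment #3: 5→3→13→1 bottleneck 6, total now 70
augment #4: 5→10→13→1 bottleneck 2, total now 72
augment #5: 5→10→6→4→1 bottleneck 1, total now 73
augment #6: 5→7→0→2→6→4→1 bottleneck 5, total now 78
augment #7: 5→7→0→10→13→9→1 bottleneck 1, total now 79
augment #8: 5→7→0→2→6→4→9→1 bottleneck 11, total now 90
augment #9: 5→7→0→10→6→4→9→1 bottleneck 1, total now 91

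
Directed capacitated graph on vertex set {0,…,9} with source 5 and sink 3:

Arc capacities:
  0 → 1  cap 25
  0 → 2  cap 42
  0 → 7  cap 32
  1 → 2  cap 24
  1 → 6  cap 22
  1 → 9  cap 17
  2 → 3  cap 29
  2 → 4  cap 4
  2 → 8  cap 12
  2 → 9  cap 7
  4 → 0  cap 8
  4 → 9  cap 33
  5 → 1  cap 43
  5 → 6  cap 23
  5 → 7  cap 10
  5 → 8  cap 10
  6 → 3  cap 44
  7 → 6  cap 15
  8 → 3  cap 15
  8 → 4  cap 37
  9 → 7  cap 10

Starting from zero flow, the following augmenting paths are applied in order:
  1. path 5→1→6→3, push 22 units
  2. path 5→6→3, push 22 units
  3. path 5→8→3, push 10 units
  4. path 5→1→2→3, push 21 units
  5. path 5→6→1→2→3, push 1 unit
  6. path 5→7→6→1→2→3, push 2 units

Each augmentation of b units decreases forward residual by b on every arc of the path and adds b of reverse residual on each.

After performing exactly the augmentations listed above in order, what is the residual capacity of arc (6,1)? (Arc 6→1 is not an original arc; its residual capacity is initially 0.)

Residual capacity of (6,1): 19

after path 1 (5→1→6→3, push 22): res(6,1)=22
after path 2 (5→6→3, push 22): res(6,1)=22
after path 3 (5→8→3, push 10): res(6,1)=22
after path 4 (5→1→2→3, push 21): res(6,1)=22
after path 5 (5→6→1→2→3, push 1): res(6,1)=21
after path 6 (5→7→6→1→2→3, push 2): res(6,1)=19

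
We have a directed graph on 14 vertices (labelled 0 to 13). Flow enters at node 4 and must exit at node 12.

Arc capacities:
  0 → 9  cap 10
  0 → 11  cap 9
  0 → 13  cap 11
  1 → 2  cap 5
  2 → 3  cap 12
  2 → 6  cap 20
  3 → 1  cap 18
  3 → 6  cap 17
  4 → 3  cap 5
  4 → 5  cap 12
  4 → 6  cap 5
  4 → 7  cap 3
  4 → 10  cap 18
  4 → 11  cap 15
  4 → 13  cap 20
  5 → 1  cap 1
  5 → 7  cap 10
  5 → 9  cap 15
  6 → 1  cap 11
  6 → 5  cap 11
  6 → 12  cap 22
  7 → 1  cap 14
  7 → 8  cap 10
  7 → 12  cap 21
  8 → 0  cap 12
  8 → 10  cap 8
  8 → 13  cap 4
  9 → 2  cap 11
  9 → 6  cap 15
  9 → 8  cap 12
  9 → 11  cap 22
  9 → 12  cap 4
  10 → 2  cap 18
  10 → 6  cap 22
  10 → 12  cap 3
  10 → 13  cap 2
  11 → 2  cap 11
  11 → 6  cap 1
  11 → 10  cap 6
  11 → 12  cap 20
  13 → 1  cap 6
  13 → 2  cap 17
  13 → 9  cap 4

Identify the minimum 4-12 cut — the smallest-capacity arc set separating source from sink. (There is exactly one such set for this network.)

augment #1: 4→6→12 push 5
augment #2: 4→7→12 push 3
augment #3: 4→10→12 push 3
augment #4: 4→11→12 push 15
augment #5: 4→3→6→12 push 5
augment #6: 4→5→7→12 push 10
augment #7: 4→5→9→12 push 2
augment #8: 4→10→6→12 push 12
augment #9: 4→13→9→12 push 2
augment #10: 4→13→9→11→12 push 2
augment #11: 4→10→6→5→9→11→12 push 3
max flow = 62; residual-reachable set from 4 gives S-side
cut edges (S→T): {(4,7), (5,7), (6,12), (9,12), (10,12), (11,12)} total cap 62

Min-cut arcs: {(4,7), (5,7), (6,12), (9,12), (10,12), (11,12)} (total capacity 62)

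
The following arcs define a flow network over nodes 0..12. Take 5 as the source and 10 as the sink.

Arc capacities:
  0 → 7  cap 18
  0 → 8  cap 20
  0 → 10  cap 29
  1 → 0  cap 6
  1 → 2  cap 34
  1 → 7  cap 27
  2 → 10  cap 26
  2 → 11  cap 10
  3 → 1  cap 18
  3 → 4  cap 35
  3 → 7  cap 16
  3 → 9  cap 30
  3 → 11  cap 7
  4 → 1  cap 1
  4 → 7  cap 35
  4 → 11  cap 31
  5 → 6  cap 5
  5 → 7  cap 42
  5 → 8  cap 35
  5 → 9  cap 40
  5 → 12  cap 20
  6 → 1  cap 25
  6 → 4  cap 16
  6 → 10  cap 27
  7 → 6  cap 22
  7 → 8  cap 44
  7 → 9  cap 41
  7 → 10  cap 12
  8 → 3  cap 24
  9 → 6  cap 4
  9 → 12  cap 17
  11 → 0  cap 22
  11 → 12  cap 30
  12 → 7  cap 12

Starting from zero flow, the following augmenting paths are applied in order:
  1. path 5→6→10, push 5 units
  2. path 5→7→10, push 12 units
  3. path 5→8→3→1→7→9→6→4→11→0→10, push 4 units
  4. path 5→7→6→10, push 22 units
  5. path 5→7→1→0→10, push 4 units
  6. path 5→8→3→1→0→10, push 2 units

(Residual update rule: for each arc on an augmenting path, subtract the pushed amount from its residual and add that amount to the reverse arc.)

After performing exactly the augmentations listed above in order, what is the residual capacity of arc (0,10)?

Residual capacity of (0,10): 19

after path 1 (5→6→10, push 5): res(0,10)=29
after path 2 (5→7→10, push 12): res(0,10)=29
after path 3 (5→8→3→1→7→9→6→4→11→0→10, push 4): res(0,10)=25
after path 4 (5→7→6→10, push 22): res(0,10)=25
after path 5 (5→7→1→0→10, push 4): res(0,10)=21
after path 6 (5→8→3→1→0→10, push 2): res(0,10)=19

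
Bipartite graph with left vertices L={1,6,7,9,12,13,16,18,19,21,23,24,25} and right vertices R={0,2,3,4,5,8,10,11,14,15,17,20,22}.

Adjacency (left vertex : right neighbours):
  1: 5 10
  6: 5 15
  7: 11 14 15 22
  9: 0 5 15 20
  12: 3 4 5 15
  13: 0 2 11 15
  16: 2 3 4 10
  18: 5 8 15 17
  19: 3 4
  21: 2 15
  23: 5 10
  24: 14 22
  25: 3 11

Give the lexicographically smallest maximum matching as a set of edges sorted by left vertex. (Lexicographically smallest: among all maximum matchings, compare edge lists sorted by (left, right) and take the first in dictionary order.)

Lex-smallest maximum matching: {(1,5), (6,15), (7,14), (9,20), (12,3), (13,0), (16,2), (18,8), (19,4), (23,10), (24,22), (25,11)}

|M| = 12 (so the lex-smallest maximum matching has 12 edges)
process left vertices in ascending order; for each, take the smallest-labelled available neighbour that still permits 12 edges overall, or leave it unmatched if none does
lex-smallest matching: {1-5, 6-15, 7-14, 9-20, 12-3, 13-0, 16-2, 18-8, 19-4, 23-10, 24-22, 25-11}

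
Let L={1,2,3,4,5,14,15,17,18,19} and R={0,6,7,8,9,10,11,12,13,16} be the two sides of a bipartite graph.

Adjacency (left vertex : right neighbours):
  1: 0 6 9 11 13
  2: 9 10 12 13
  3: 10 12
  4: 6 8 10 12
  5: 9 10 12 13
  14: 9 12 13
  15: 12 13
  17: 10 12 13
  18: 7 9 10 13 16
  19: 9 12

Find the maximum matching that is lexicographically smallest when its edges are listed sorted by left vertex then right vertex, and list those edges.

|M| = 7 (so the lex-smallest maximum matching has 7 edges)
process left vertices in ascending order; for each, take the smallest-labelled available neighbour that still permits 7 edges overall, or leave it unmatched if none does
lex-smallest matching: {1-0, 2-9, 3-10, 4-6, 5-12, 14-13, 18-7}

Lex-smallest maximum matching: {(1,0), (2,9), (3,10), (4,6), (5,12), (14,13), (18,7)}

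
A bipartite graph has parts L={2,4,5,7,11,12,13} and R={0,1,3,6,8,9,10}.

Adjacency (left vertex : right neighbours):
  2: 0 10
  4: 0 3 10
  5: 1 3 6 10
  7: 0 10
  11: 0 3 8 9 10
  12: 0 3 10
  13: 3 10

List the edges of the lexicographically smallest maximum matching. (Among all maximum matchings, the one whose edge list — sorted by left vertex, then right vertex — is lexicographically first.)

Lex-smallest maximum matching: {(2,0), (4,3), (5,1), (7,10), (11,8)}

|M| = 5 (so the lex-smallest maximum matching has 5 edges)
process left vertices in ascending order; for each, take the smallest-labelled available neighbour that still permits 5 edges overall, or leave it unmatched if none does
lex-smallest matching: {2-0, 4-3, 5-1, 7-10, 11-8}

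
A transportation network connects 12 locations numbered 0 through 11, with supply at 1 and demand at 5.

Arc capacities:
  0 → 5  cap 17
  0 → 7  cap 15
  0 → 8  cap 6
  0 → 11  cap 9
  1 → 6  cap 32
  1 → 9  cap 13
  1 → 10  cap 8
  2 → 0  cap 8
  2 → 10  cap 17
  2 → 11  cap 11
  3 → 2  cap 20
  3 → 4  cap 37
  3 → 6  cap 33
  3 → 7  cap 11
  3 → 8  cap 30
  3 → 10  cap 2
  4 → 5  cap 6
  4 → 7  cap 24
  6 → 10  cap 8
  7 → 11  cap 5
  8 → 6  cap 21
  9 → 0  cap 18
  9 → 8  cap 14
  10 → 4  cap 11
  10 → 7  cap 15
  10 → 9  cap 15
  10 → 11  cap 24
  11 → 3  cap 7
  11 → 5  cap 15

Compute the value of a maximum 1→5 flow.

augment #1: 1→9→0→5 bottleneck 13, total now 13
augment #2: 1→10→4→5 bottleneck 6, total now 19
augment #3: 1→10→11→5 bottleneck 2, total now 21
augment #4: 1→6→10→11→5 bottleneck 8, total now 29

Maximum flow value: 29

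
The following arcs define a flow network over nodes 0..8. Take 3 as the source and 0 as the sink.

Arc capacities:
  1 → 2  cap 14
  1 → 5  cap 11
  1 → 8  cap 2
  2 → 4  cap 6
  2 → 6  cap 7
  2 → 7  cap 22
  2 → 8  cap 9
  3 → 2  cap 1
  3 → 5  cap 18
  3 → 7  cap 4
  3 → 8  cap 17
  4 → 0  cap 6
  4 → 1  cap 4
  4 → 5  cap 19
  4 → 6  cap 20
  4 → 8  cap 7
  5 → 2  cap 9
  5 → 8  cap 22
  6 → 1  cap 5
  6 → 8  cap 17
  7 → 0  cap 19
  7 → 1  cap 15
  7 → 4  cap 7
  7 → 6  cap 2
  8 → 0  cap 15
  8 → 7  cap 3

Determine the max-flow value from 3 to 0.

augment #1: 3→7→0 bottleneck 4, total now 4
augment #2: 3→8→0 bottleneck 15, total now 19
augment #3: 3→2→4→0 bottleneck 1, total now 20
augment #4: 3→8→7→0 bottleneck 2, total now 22
augment #5: 3→5→2→4→0 bottleneck 5, total now 27
augment #6: 3→5→2→7→0 bottleneck 4, total now 31
augment #7: 3→5→8→7→0 bottleneck 1, total now 32

Maximum flow value: 32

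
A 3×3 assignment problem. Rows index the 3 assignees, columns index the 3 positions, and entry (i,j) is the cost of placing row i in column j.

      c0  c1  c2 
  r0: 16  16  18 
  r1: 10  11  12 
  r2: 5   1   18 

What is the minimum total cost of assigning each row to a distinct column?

Minimum assignment cost: 29

one of 2 optimal assignments: row0→col0 (cost 16), row1→col2 (cost 12), row2→col1 (cost 1)
total = 16 + 12 + 1 = 29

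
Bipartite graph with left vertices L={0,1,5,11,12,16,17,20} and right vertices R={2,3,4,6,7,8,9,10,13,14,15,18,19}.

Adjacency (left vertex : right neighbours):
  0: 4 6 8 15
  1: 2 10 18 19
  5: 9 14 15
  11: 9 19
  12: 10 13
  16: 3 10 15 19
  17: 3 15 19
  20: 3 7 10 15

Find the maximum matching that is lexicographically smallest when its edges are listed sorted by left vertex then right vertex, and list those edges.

Lex-smallest maximum matching: {(0,4), (1,2), (5,9), (11,19), (12,10), (16,3), (17,15), (20,7)}

|M| = 8 (so the lex-smallest maximum matching has 8 edges)
process left vertices in ascending order; for each, take the smallest-labelled available neighbour that still permits 8 edges overall, or leave it unmatched if none does
lex-smallest matching: {0-4, 1-2, 5-9, 11-19, 12-10, 16-3, 17-15, 20-7}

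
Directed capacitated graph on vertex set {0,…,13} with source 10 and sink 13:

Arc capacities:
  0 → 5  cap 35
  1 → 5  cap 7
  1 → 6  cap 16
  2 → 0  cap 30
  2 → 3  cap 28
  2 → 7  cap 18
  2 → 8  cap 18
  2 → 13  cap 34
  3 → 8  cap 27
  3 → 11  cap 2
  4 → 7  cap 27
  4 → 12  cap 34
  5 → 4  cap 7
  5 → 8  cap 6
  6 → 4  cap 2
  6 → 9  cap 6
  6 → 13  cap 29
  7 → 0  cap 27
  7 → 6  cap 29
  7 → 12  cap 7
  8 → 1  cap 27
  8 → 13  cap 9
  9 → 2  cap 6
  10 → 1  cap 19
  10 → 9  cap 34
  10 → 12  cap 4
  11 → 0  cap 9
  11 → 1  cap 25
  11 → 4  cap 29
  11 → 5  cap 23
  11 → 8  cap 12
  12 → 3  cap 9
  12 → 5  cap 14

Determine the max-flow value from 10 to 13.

augment #1: 10→1→6→13 bottleneck 16, total now 16
augment #2: 10→9→2→13 bottleneck 6, total now 22
augment #3: 10→1→5→8→13 bottleneck 3, total now 25
augment #4: 10→12→3→8→13 bottleneck 4, total now 29

Maximum flow value: 29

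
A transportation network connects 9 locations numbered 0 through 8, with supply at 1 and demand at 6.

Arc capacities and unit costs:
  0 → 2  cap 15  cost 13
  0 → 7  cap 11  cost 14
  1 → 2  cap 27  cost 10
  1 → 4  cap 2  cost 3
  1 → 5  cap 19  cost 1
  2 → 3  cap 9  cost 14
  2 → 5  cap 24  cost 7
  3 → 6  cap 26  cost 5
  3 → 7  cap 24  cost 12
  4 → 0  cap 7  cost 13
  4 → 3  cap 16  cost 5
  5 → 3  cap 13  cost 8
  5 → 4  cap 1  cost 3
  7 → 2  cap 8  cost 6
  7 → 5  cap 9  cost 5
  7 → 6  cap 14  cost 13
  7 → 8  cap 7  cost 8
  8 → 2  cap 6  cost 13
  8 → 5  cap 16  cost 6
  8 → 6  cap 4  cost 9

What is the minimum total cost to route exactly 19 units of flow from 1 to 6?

Minimum cost for 19 units: 309

shortest-cost path #1: 1→4→3→6 push 2 @ unit cost 13 (adds 26)
shortest-cost path #2: 1→5→3→6 push 13 @ unit cost 14 (adds 182)
shortest-cost path #3: 1→5→4→3→6 push 1 @ unit cost 14 (adds 14)
shortest-cost path #4: 1→2→3→6 push 3 @ unit cost 29 (adds 87)
total cost = 309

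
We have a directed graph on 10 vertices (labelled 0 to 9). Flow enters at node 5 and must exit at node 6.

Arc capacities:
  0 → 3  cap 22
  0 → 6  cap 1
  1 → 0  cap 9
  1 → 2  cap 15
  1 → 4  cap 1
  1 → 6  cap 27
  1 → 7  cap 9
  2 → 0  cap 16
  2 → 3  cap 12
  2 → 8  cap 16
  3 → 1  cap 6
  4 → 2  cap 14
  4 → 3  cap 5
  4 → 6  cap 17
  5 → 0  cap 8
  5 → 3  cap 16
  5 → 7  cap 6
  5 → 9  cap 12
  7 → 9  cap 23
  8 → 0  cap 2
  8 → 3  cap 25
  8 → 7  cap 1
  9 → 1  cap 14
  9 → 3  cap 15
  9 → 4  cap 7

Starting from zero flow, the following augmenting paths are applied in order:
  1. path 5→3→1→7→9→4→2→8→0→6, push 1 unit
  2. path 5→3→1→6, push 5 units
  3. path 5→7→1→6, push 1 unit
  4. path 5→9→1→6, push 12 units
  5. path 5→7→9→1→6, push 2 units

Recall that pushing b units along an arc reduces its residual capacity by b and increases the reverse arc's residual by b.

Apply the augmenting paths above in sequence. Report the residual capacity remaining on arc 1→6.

Residual capacity of (1,6): 7

after path 1 (5→3→1→7→9→4→2→8→0→6, push 1): res(1,6)=27
after path 2 (5→3→1→6, push 5): res(1,6)=22
after path 3 (5→7→1→6, push 1): res(1,6)=21
after path 4 (5→9→1→6, push 12): res(1,6)=9
after path 5 (5→7→9→1→6, push 2): res(1,6)=7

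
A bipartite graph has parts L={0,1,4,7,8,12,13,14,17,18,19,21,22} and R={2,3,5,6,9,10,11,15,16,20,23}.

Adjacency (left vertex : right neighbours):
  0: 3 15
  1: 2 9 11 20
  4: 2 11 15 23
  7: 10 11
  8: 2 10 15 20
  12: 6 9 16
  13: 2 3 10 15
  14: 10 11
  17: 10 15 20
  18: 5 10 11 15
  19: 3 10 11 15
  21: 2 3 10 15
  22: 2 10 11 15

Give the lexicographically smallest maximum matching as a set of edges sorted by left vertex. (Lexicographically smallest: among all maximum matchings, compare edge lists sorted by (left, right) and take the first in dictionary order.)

|M| = 10 (so the lex-smallest maximum matching has 10 edges)
process left vertices in ascending order; for each, take the smallest-labelled available neighbour that still permits 10 edges overall, or leave it unmatched if none does
lex-smallest matching: {0-3, 1-9, 4-23, 7-10, 8-2, 12-6, 13-15, 14-11, 17-20, 18-5}

Lex-smallest maximum matching: {(0,3), (1,9), (4,23), (7,10), (8,2), (12,6), (13,15), (14,11), (17,20), (18,5)}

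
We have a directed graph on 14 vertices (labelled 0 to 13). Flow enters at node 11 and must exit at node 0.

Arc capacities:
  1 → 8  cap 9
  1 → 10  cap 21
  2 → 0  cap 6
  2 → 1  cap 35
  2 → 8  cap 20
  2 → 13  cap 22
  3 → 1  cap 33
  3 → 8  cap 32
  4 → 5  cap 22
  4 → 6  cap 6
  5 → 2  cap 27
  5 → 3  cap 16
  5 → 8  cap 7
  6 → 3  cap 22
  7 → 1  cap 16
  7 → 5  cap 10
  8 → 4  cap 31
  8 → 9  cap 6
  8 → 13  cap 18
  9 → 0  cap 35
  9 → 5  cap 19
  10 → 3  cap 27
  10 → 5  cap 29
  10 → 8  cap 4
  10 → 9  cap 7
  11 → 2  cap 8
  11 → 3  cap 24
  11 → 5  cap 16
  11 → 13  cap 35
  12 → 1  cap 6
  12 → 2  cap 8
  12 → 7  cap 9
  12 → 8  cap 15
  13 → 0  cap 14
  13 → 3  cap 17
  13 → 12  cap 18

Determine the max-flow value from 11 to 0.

augment #1: 11→2→0 bottleneck 6, total now 6
augment #2: 11→13→0 bottleneck 14, total now 20
augment #3: 11→2→8→9→0 bottleneck 2, total now 22
augment #4: 11→3→8→9→0 bottleneck 4, total now 26
augment #5: 11→3→1→10→9→0 bottleneck 7, total now 33

Maximum flow value: 33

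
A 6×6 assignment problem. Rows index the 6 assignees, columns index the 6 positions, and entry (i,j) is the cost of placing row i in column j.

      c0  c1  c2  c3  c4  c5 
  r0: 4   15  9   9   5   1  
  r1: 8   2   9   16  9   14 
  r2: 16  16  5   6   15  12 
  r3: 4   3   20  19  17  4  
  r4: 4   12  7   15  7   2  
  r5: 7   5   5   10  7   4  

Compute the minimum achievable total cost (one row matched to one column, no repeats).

Minimum assignment cost: 24

optimal assignment: row0→col4 (cost 5), row1→col1 (cost 2), row2→col3 (cost 6), row3→col0 (cost 4), row4→col5 (cost 2), row5→col2 (cost 5)
total = 5 + 2 + 6 + 4 + 2 + 5 = 24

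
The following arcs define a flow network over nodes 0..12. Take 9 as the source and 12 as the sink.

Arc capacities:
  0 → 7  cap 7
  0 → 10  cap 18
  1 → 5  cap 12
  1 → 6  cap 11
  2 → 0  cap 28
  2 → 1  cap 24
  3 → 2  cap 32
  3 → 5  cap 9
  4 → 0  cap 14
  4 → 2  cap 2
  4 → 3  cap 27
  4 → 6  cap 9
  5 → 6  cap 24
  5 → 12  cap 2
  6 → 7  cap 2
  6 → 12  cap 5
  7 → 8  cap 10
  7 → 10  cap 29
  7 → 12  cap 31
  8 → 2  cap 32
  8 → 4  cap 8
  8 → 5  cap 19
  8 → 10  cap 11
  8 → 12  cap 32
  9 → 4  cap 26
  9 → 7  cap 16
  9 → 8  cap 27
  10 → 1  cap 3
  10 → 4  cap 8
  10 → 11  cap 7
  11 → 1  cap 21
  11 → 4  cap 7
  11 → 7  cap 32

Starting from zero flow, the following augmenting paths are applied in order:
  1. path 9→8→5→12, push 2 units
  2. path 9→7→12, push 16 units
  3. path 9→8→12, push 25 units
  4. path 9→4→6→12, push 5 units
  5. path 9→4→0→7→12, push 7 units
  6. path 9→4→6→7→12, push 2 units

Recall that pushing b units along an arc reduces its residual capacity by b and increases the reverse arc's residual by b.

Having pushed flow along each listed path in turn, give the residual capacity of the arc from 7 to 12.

after path 1 (9→8→5→12, push 2): res(7,12)=31
after path 2 (9→7→12, push 16): res(7,12)=15
after path 3 (9→8→12, push 25): res(7,12)=15
after path 4 (9→4→6→12, push 5): res(7,12)=15
after path 5 (9→4→0→7→12, push 7): res(7,12)=8
after path 6 (9→4→6→7→12, push 2): res(7,12)=6

Residual capacity of (7,12): 6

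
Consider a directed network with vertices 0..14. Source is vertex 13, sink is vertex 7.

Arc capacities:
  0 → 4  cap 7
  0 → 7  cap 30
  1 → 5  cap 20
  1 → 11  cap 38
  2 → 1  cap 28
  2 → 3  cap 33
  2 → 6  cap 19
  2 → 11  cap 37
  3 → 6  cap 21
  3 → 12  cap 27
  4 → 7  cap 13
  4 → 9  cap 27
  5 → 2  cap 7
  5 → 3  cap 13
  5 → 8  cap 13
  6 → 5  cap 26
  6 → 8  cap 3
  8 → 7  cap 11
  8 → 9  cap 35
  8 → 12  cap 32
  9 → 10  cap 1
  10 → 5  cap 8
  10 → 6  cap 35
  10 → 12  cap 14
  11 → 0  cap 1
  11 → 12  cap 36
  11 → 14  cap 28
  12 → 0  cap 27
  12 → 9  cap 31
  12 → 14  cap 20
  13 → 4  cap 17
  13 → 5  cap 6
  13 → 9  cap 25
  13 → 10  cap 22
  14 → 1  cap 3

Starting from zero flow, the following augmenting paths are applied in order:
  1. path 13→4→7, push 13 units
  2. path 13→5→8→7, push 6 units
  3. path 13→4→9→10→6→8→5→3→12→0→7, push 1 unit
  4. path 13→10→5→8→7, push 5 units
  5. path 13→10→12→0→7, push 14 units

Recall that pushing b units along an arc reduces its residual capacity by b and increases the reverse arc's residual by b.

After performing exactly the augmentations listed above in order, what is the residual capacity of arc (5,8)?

after path 1 (13→4→7, push 13): res(5,8)=13
after path 2 (13→5→8→7, push 6): res(5,8)=7
after path 3 (13→4→9→10→6→8→5→3→12→0→7, push 1): res(5,8)=8
after path 4 (13→10→5→8→7, push 5): res(5,8)=3
after path 5 (13→10→12→0→7, push 14): res(5,8)=3

Residual capacity of (5,8): 3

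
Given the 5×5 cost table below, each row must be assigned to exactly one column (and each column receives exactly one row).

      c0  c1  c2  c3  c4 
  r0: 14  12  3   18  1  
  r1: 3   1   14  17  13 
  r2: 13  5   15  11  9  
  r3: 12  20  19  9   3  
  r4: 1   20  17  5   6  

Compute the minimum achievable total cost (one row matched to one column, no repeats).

Minimum assignment cost: 19

one of 2 optimal assignments: row0→col2 (cost 3), row1→col0 (cost 3), row2→col1 (cost 5), row3→col4 (cost 3), row4→col3 (cost 5)
total = 3 + 3 + 5 + 3 + 5 = 19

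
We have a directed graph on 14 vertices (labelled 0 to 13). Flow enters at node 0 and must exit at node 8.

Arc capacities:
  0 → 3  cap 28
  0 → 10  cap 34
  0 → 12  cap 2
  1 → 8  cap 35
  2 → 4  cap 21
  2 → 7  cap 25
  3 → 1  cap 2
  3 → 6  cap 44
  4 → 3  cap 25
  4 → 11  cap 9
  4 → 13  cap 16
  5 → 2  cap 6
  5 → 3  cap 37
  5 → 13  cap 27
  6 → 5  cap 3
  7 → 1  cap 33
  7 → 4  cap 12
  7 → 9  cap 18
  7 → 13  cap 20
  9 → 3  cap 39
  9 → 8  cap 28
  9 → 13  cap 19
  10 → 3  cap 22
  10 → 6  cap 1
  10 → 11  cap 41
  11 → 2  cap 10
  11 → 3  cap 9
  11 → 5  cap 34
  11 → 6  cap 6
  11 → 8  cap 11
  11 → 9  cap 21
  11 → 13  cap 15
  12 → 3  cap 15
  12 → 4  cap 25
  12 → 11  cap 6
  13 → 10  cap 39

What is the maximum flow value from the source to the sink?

augment #1: 0→3→1→8 bottleneck 2, total now 2
augment #2: 0→10→11→8 bottleneck 11, total now 13
augment #3: 0→10→11→9→8 bottleneck 21, total now 34
augment #4: 0→10→11→2→7→1→8 bottleneck 2, total now 36
augment #5: 0→12→11→2→7→1→8 bottleneck 2, total now 38
augment #6: 0→3→6→5→2→7→1→8 bottleneck 3, total now 41

Maximum flow value: 41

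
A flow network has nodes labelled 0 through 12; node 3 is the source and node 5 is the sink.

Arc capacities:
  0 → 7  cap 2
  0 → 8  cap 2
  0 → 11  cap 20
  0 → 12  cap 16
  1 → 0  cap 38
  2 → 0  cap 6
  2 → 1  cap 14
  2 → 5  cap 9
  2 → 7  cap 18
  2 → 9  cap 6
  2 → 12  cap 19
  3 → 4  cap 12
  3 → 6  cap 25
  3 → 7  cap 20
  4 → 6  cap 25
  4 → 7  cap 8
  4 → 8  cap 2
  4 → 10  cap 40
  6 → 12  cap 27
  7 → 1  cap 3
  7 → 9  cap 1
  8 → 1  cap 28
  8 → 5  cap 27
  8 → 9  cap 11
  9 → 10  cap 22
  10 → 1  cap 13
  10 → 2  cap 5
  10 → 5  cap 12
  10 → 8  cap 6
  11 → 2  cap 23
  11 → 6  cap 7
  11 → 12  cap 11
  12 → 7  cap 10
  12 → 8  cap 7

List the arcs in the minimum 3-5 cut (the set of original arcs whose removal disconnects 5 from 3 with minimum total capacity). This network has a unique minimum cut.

augment #1: 3→4→8→5 push 2
augment #2: 3→4→10→5 push 10
augment #3: 3→6→12→8→5 push 7
augment #4: 3→7→9→10→5 push 1
augment #5: 3→7→1→0→8→5 push 2
augment #6: 3→7→1→0→11→2→5 push 1
max flow = 23; residual-reachable set from 3 gives S-side
cut edges (S→T): {(3,4), (7,1), (7,9), (12,8)} total cap 23

Min-cut arcs: {(3,4), (7,1), (7,9), (12,8)} (total capacity 23)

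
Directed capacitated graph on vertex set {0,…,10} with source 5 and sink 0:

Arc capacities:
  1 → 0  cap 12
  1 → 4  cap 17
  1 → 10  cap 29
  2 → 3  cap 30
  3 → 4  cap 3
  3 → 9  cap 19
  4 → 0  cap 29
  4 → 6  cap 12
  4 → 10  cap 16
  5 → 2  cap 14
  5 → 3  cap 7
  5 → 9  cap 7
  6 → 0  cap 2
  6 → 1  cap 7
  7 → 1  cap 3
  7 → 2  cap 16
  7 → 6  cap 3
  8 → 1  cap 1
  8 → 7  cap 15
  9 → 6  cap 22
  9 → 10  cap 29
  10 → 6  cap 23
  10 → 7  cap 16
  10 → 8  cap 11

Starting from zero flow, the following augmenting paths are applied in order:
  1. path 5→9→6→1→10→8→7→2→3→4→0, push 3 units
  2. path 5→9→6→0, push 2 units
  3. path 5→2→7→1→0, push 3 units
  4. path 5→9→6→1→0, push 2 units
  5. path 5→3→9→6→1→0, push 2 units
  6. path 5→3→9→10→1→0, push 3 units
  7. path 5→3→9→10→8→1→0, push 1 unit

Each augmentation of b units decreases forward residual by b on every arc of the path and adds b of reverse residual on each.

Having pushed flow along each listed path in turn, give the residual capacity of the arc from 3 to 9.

Residual capacity of (3,9): 13

after path 1 (5→9→6→1→10→8→7→2→3→4→0, push 3): res(3,9)=19
after path 2 (5→9→6→0, push 2): res(3,9)=19
after path 3 (5→2→7→1→0, push 3): res(3,9)=19
after path 4 (5→9→6→1→0, push 2): res(3,9)=19
after path 5 (5→3→9→6→1→0, push 2): res(3,9)=17
after path 6 (5→3→9→10→1→0, push 3): res(3,9)=14
after path 7 (5→3→9→10→8→1→0, push 1): res(3,9)=13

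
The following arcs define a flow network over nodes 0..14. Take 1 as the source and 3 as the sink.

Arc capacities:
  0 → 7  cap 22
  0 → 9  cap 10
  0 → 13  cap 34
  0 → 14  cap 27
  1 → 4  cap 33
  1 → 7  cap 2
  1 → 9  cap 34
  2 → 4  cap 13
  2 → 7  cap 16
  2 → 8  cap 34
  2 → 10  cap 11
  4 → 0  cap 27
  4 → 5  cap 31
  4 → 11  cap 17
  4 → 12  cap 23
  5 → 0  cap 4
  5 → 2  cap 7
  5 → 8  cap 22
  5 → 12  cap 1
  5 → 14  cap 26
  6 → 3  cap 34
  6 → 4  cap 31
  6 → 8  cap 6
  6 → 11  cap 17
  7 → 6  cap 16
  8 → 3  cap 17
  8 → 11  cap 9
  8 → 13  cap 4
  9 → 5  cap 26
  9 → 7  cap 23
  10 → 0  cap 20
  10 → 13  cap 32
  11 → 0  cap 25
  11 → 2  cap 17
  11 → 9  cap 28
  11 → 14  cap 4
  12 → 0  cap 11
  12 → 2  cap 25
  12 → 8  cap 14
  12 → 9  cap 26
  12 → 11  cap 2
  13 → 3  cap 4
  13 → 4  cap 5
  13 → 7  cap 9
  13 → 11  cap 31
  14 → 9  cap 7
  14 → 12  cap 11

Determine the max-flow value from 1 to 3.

Maximum flow value: 37

augment #1: 1→7→6→3 bottleneck 2, total now 2
augment #2: 1→4→0→13→3 bottleneck 4, total now 6
augment #3: 1→4→5→8→3 bottleneck 17, total now 23
augment #4: 1→9→7→6→3 bottleneck 14, total now 37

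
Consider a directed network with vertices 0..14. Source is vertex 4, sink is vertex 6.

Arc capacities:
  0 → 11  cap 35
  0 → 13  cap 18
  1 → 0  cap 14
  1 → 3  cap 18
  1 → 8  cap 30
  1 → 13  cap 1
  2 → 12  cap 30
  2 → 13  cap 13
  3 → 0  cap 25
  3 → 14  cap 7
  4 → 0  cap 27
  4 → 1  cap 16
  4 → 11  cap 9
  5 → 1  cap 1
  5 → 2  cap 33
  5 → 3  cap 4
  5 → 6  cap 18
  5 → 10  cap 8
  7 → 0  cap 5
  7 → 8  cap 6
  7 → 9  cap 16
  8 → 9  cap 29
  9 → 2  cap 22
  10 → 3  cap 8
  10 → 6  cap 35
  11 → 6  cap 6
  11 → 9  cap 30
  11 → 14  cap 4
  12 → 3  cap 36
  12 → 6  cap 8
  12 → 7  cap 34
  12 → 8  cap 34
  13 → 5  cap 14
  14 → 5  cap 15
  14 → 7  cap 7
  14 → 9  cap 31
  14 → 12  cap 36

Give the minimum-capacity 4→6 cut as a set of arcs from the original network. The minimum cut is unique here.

Min-cut arcs: {(3,14), (11,6), (11,14), (12,6), (13,5)} (total capacity 39)

augment #1: 4→11→6 push 6
augment #2: 4→0→13→5→6 push 14
augment #3: 4→11→14→5→6 push 3
augment #4: 4→0→11→14→5→6 push 1
augment #5: 4→1→3→14→12→6 push 7
augment #6: 4→0→11→9→2→12→6 push 1
augment #7: 4→0→11→9→2→12→14→5→10→6 push 7
max flow = 39; residual-reachable set from 4 gives S-side
cut edges (S→T): {(3,14), (11,6), (11,14), (12,6), (13,5)} total cap 39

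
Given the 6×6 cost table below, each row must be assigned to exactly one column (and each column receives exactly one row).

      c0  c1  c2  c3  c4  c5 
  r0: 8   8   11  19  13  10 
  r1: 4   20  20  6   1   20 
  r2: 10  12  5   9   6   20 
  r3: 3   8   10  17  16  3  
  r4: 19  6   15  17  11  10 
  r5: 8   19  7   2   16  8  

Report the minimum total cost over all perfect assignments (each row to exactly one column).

optimal assignment: row0→col0 (cost 8), row1→col4 (cost 1), row2→col2 (cost 5), row3→col5 (cost 3), row4→col1 (cost 6), row5→col3 (cost 2)
total = 8 + 1 + 5 + 3 + 6 + 2 = 25

Minimum assignment cost: 25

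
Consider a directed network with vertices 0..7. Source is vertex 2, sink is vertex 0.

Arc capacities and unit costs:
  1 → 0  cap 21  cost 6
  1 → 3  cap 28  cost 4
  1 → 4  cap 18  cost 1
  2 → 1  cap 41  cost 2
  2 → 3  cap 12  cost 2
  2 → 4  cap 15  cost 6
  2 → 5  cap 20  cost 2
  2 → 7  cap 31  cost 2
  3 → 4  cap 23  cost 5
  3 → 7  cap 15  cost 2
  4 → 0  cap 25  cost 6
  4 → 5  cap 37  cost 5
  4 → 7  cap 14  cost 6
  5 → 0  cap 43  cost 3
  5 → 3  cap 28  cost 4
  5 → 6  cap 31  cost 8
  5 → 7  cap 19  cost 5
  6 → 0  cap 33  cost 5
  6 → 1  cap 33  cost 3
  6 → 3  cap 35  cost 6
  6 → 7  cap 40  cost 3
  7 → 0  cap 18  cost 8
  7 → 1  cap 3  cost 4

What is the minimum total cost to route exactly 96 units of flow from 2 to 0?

Minimum cost for 96 units: 866

shortest-cost path #1: 2→5→0 push 20 @ unit cost 5 (adds 100)
shortest-cost path #2: 2→1→0 push 21 @ unit cost 8 (adds 168)
shortest-cost path #3: 2→1→4→0 push 18 @ unit cost 9 (adds 162)
shortest-cost path #4: 2→7→0 push 18 @ unit cost 10 (adds 180)
shortest-cost path #5: 2→4→0 push 7 @ unit cost 12 (adds 84)
shortest-cost path #6: 2→4→5→0 push 8 @ unit cost 14 (adds 112)
shortest-cost path #7: 2→3→4→5→0 push 4 @ unit cost 15 (adds 60)
total cost = 866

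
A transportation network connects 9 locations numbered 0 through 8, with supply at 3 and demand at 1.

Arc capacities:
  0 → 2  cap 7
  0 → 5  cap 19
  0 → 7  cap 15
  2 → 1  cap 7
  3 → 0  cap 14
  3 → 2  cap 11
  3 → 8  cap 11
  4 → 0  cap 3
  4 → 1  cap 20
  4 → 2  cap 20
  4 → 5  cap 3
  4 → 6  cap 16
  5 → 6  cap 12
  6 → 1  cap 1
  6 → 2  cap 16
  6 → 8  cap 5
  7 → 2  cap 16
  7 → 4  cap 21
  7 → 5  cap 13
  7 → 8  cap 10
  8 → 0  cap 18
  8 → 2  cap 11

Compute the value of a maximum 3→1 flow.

Maximum flow value: 23

augment #1: 3→2→1 bottleneck 7, total now 7
augment #2: 3→0→5→6→1 bottleneck 1, total now 8
augment #3: 3→0→7→4→1 bottleneck 13, total now 21
augment #4: 3→8→0→7→4→1 bottleneck 2, total now 23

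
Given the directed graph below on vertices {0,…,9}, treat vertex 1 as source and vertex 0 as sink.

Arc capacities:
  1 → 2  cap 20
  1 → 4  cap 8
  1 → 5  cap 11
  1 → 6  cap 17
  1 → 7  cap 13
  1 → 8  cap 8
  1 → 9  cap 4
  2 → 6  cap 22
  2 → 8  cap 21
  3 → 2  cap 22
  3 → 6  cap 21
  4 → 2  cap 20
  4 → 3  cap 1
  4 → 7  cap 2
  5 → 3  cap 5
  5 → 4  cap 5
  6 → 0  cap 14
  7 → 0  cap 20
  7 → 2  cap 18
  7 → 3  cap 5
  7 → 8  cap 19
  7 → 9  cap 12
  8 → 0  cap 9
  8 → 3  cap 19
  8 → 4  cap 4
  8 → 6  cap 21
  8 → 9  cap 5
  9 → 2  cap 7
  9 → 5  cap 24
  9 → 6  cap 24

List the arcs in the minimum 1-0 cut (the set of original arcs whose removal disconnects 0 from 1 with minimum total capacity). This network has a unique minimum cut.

Min-cut arcs: {(1,7), (4,7), (6,0), (8,0)} (total capacity 38)

augment #1: 1→6→0 push 14
augment #2: 1→7→0 push 13
augment #3: 1→8→0 push 8
augment #4: 1→2→8→0 push 1
augment #5: 1→4→7→0 push 2
max flow = 38; residual-reachable set from 1 gives S-side
cut edges (S→T): {(1,7), (4,7), (6,0), (8,0)} total cap 38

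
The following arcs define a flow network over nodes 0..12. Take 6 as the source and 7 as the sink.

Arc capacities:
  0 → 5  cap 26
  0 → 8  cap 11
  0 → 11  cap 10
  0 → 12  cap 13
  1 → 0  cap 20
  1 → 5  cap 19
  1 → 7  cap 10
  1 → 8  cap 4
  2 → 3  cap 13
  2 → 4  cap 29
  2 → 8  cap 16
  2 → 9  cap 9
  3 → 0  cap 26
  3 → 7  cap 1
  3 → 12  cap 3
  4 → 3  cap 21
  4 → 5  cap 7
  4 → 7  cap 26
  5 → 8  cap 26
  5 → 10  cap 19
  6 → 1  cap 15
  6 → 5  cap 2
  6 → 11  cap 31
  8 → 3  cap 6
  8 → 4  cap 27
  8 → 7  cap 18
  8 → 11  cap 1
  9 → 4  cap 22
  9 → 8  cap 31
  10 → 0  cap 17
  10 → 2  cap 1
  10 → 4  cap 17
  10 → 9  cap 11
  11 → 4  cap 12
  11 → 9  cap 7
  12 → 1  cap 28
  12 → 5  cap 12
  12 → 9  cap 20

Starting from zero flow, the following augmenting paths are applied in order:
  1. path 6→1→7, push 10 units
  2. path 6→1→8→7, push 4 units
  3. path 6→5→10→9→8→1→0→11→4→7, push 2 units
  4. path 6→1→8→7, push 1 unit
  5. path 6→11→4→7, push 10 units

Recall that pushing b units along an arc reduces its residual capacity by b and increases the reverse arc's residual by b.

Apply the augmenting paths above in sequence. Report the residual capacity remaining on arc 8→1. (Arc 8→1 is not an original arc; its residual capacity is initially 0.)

after path 1 (6→1→7, push 10): res(8,1)=0
after path 2 (6→1→8→7, push 4): res(8,1)=4
after path 3 (6→5→10→9→8→1→0→11→4→7, push 2): res(8,1)=2
after path 4 (6→1→8→7, push 1): res(8,1)=3
after path 5 (6→11→4→7, push 10): res(8,1)=3

Residual capacity of (8,1): 3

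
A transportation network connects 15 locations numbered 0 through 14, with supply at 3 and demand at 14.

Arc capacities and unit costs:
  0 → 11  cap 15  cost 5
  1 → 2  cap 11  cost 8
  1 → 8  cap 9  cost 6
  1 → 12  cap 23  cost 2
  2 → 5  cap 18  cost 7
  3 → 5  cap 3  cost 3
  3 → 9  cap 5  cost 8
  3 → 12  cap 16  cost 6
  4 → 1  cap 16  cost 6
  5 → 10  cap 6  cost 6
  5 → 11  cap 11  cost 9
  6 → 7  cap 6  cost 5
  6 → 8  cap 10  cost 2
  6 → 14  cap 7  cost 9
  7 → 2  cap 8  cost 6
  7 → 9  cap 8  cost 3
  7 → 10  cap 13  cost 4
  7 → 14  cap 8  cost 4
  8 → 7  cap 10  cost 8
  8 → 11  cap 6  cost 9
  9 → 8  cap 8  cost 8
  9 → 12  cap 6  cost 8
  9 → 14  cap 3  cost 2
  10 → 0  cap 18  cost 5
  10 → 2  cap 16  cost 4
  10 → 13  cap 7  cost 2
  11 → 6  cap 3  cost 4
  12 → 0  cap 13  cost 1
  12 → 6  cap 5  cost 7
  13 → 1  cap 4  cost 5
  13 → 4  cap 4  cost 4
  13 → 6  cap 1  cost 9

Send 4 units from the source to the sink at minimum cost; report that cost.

shortest-cost path #1: 3→9→14 push 3 @ unit cost 10 (adds 30)
shortest-cost path #2: 3→12→6→14 push 1 @ unit cost 22 (adds 22)
total cost = 52

Minimum cost for 4 units: 52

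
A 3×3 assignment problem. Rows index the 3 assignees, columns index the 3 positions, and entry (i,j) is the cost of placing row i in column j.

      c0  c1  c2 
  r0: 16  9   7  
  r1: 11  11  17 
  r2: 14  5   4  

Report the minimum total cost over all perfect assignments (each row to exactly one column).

optimal assignment: row0→col2 (cost 7), row1→col0 (cost 11), row2→col1 (cost 5)
total = 7 + 11 + 5 = 23

Minimum assignment cost: 23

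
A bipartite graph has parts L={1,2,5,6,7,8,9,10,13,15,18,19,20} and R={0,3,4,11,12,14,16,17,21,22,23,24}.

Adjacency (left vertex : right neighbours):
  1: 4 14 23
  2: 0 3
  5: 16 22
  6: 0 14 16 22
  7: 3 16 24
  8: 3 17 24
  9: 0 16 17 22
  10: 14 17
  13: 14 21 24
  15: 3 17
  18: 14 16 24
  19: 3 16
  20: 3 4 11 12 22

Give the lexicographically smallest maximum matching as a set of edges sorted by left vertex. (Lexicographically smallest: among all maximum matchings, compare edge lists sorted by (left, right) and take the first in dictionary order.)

|M| = 10 (so the lex-smallest maximum matching has 10 edges)
process left vertices in ascending order; for each, take the smallest-labelled available neighbour that still permits 10 edges overall, or leave it unmatched if none does
lex-smallest matching: {1-4, 2-0, 5-16, 6-14, 7-3, 8-17, 9-22, 13-21, 18-24, 20-11}

Lex-smallest maximum matching: {(1,4), (2,0), (5,16), (6,14), (7,3), (8,17), (9,22), (13,21), (18,24), (20,11)}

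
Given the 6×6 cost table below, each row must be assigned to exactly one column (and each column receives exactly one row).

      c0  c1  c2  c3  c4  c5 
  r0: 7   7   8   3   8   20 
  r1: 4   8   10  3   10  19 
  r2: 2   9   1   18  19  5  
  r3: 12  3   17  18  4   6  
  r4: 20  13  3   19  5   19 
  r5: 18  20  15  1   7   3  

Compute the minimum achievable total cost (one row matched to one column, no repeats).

Minimum assignment cost: 19

optimal assignment: row0→col3 (cost 3), row1→col0 (cost 4), row2→col2 (cost 1), row3→col1 (cost 3), row4→col4 (cost 5), row5→col5 (cost 3)
total = 3 + 4 + 1 + 3 + 5 + 3 = 19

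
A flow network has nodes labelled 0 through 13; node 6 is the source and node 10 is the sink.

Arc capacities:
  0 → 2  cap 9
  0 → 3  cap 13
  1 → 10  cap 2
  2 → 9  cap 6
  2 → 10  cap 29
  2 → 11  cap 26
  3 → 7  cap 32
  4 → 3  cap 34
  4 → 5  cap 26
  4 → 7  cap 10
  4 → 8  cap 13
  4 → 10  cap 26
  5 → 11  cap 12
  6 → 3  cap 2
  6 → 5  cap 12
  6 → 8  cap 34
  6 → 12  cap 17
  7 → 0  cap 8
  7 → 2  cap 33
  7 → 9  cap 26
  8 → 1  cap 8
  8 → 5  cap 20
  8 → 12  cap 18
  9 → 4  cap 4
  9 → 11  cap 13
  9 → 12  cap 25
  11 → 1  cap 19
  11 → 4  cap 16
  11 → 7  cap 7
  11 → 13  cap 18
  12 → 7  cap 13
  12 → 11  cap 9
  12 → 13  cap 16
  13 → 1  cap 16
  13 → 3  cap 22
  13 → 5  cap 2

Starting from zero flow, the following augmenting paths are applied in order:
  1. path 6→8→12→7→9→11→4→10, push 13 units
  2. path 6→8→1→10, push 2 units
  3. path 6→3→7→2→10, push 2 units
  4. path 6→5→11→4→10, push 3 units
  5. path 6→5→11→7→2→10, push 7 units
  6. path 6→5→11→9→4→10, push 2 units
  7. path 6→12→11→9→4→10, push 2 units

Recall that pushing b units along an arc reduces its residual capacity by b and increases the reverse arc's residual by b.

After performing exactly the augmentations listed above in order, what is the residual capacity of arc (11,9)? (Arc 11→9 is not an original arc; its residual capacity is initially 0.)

Residual capacity of (11,9): 9

after path 1 (6→8→12→7→9→11→4→10, push 13): res(11,9)=13
after path 2 (6→8→1→10, push 2): res(11,9)=13
after path 3 (6→3→7→2→10, push 2): res(11,9)=13
after path 4 (6→5→11→4→10, push 3): res(11,9)=13
after path 5 (6→5→11→7→2→10, push 7): res(11,9)=13
after path 6 (6→5→11→9→4→10, push 2): res(11,9)=11
after path 7 (6→12→11→9→4→10, push 2): res(11,9)=9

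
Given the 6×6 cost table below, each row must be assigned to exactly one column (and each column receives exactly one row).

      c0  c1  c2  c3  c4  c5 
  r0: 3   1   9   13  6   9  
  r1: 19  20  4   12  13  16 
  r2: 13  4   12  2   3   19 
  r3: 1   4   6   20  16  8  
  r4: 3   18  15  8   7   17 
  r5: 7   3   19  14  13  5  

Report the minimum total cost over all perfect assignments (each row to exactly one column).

Minimum assignment cost: 20

optimal assignment: row0→col1 (cost 1), row1→col2 (cost 4), row2→col3 (cost 2), row3→col0 (cost 1), row4→col4 (cost 7), row5→col5 (cost 5)
total = 1 + 4 + 2 + 1 + 7 + 5 = 20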